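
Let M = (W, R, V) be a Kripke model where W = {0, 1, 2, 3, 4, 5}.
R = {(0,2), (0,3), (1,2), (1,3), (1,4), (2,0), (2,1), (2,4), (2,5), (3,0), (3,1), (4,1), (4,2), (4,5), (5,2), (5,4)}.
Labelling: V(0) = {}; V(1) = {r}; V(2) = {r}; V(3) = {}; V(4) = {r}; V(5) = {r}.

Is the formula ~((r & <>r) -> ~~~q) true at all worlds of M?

Let φ = ~((r & <>r) -> ~~~q). Evaluate φ at each world:
  0 (successors {2, 3}): φ is false.
  1 (successors {2, 3, 4}): φ is false.
  2 (successors {0, 1, 4, 5}): φ is false.
  3 (successors {0, 1}): φ is false.
  4 (successors {1, 2, 5}): φ is false.
  5 (successors {2, 4}): φ is false.
Detail at 0 (counterexample):
  At 0: (r & <>r) -> ~~~q is true, so ~((r & <>r) -> ~~~q) is false.
    At 0: r & <>r is false, ~~~q is true, so (r & <>r) -> ~~~q is true.
      At 0: r is false, <>r is true, so r & <>r is false.

No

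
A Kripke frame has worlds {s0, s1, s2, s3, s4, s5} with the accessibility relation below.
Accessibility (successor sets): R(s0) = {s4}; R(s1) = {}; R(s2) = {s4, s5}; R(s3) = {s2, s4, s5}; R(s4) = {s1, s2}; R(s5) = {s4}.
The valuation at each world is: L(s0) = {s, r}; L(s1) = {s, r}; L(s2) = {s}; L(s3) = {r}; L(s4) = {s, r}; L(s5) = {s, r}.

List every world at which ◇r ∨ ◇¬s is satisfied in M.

Let φ = ◇r ∨ ◇¬s. Evaluate φ at each world:
  s0 (successors {s4}): φ is true.
  s1 (successors ∅): φ is false.
  s2 (successors {s4, s5}): φ is true.
  s3 (successors {s2, s4, s5}): φ is true.
  s4 (successors {s1, s2}): φ is true.
  s5 (successors {s4}): φ is true.
For instance, at s4:
  At s4: ◇r is true, ◇¬s is false, so ◇r ∨ ◇¬s is true.
    At s4: ◇r requires r at some successor in {s1, s2}.
      r holds at s1, so ◇r is true at s4.
    At s4: ◇¬s requires ¬s at some successor in {s1, s2}.
      At s1: ¬s is false.
      At s2: ¬s is false.
    So ◇¬s is false at s4.
Satisfying worlds: {s0, s2, s3, s4, s5}

s0, s2, s3, s4, s5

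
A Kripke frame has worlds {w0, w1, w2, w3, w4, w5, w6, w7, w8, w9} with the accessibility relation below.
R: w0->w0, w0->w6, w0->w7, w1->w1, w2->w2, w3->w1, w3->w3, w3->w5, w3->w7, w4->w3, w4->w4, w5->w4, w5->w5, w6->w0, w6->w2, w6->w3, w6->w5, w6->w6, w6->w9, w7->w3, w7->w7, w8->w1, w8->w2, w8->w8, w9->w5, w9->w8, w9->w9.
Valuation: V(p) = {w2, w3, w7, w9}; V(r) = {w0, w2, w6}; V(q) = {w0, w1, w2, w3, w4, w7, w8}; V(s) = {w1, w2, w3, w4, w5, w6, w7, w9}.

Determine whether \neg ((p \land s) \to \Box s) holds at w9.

At w9: (p \land s) \to \Box s is false, so \neg ((p \land s) \to \Box s) is true.
  At w9: p \land s is true, \Box s is false, so (p \land s) \to \Box s is false.
    At w9: \Box s requires s at every successor {w5, w8, w9}.
      s fails at w8, so \Box s is false at w9.

Yes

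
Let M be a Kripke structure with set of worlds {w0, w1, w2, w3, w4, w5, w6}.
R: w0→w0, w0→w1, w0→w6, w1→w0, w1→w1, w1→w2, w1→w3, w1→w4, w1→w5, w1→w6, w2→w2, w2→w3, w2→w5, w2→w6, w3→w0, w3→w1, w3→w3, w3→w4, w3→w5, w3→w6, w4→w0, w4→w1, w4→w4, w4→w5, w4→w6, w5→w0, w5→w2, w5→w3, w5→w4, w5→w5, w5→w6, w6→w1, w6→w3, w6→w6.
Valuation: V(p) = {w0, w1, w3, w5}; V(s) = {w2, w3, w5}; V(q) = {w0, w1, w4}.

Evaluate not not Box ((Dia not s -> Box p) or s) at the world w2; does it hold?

No

Recall that Box ψ holds at a world iff ψ holds at every accessible world, and Dia ψ holds iff ψ holds at some accessible world.
At w2: not Box ((Dia not s -> Box p) or s) is true, so not not Box ((Dia not s -> Box p) or s) is false.
  At w2: Box ((Dia not s -> Box p) or s) is false, so not Box ((Dia not s -> Box p) or s) is true.
    At w2: Box ((Dia not s -> Box p) or s) requires (Dia not s -> Box p) or s at every successor {w2, w3, w5, w6}.
      (Dia not s -> Box p) or s fails at w6, so Box ((Dia not s -> Box p) or s) is false at w2.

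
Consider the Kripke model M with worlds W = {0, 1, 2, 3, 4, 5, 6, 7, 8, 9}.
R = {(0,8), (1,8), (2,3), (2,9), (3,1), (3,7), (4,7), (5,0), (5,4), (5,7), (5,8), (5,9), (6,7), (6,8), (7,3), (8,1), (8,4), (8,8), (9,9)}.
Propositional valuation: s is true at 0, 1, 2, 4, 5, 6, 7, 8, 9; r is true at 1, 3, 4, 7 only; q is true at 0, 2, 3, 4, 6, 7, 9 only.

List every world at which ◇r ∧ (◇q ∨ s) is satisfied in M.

Recall that ◇ψ holds at a world iff ψ holds at some accessible world.
Let φ = ◇r ∧ (◇q ∨ s). Evaluate φ at each world:
  0 (successors {8}): φ is false.
  1 (successors {8}): φ is false.
  2 (successors {3, 9}): φ is true.
  3 (successors {1, 7}): φ is true.
  4 (successors {7}): φ is true.
  5 (successors {0, 4, 7, 8, 9}): φ is true.
  6 (successors {7, 8}): φ is true.
  7 (successors {3}): φ is true.
  8 (successors {1, 4, 8}): φ is true.
  9 (successors {9}): φ is false.
For instance, at 6:
  At 6: ◇r is true, ◇q ∨ s is true, so ◇r ∧ (◇q ∨ s) is true.
    At 6: ◇r requires r at some successor in {7, 8}.
      r holds at 7, so ◇r is true at 6.
    At 6: ◇q is true, s is true, so ◇q ∨ s is true.
      At 6: ◇q requires q at some successor in {7, 8}.
        q holds at 7, so ◇q is true at 6.
Satisfying worlds: {2, 3, 4, 5, 6, 7, 8}

2, 3, 4, 5, 6, 7, 8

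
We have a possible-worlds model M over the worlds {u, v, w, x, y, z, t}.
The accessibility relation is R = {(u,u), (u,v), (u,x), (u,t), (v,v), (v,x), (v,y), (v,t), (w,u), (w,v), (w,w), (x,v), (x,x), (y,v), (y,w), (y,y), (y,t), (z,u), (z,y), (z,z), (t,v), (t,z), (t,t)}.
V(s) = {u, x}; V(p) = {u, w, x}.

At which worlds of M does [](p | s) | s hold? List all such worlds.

Recall that []ψ holds at a world iff ψ holds at every accessible world, and <>ψ holds iff ψ holds at some accessible world.
Let φ = [](p | s) | s. Evaluate φ at each world:
  u (successors {u, v, x, t}): φ is true.
  v (successors {v, x, y, t}): φ is false.
  w (successors {u, v, w}): φ is false.
  x (successors {v, x}): φ is true.
  y (successors {v, w, y, t}): φ is false.
  z (successors {u, y, z}): φ is false.
  t (successors {v, z, t}): φ is false.
For instance, at z:
  At z: [](p | s) is false, s is false, so [](p | s) | s is false.
    At z: [](p | s) requires p | s at every successor {u, y, z}.
      p | s fails at y, so [](p | s) is false at z.
Satisfying worlds: {u, x}

u, x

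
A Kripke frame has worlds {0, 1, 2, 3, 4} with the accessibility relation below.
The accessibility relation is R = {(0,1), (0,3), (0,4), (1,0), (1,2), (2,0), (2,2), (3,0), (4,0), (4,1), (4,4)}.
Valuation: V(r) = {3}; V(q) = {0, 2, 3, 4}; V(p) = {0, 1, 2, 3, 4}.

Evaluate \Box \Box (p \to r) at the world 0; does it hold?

At 0: \Box \Box (p \to r) requires \Box (p \to r) at every successor {1, 3, 4}.
  \Box (p \to r) fails at 1, so \Box \Box (p \to r) is false at 0.
    At 1: \Box (p \to r) requires p \to r at every successor {0, 2}.
      p \to r fails at 0, so \Box (p \to r) is false at 1.

No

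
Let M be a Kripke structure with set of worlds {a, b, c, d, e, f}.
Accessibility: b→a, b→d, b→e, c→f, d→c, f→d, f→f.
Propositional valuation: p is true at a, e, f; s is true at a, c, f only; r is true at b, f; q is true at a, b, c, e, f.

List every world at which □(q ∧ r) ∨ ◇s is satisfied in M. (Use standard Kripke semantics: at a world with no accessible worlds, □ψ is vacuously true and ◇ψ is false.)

a, b, c, d, e, f

Let φ = □(q ∧ r) ∨ ◇s. Evaluate φ at each world:
  a (successors ∅): φ is true.
  b (successors {a, d, e}): φ is true.
  c (successors {f}): φ is true.
  d (successors {c}): φ is true.
  e (successors ∅): φ is true.
  f (successors {d, f}): φ is true.
For instance, at f:
  At f: □(q ∧ r) is false, ◇s is true, so □(q ∧ r) ∨ ◇s is true.
    At f: □(q ∧ r) requires q ∧ r at every successor {d, f}.
      q ∧ r fails at d, so □(q ∧ r) is false at f.
    At f: ◇s requires s at some successor in {d, f}.
      s holds at f, so ◇s is true at f.
Satisfying worlds: {a, b, c, d, e, f}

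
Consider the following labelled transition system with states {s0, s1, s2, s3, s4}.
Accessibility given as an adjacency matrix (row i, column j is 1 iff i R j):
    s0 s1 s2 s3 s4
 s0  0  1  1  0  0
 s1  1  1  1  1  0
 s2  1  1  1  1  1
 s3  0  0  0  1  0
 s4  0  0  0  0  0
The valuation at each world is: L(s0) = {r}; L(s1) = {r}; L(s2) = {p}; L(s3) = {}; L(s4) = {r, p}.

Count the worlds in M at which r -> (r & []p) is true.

3

Recall that []ψ holds at a world iff ψ holds at every accessible world, and <>ψ holds iff ψ holds at some accessible world.
Let φ = r -> (r & []p). Evaluate φ at each world:
  s0 (successors {s1, s2}): φ is false.
  s1 (successors {s0, s1, s2, s3}): φ is false.
  s2 (successors {s0, s1, s2, s3, s4}): φ is true.
  s3 (successors {s3}): φ is true.
  s4 (successors ∅): φ is true.
For instance, at s2:
  At s2: r is false, r & []p is false, so r -> (r & []p) is true.
    At s2: r is false, []p is false, so r & []p is false.
      At s2: []p requires p at every successor {s0, s1, s2, s3, s4}.
        p fails at s0, so []p is false at s2.
Satisfying worlds: {s2, s3, s4}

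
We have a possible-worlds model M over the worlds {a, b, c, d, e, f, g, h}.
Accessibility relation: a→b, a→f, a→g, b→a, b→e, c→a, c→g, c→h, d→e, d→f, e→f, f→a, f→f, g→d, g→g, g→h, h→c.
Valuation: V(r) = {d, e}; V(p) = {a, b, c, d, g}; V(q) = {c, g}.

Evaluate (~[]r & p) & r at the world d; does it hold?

Yes

Recall that []ψ holds at a world iff ψ holds at every accessible world, and <>ψ holds iff ψ holds at some accessible world.
At d: ~[]r & p is true, r is true, so (~[]r & p) & r is true.
  At d: ~[]r is true, p is true, so ~[]r & p is true.
    At d: []r is false, so ~[]r is true.
      At d: []r requires r at every successor {e, f}.
        r fails at f, so []r is false at d.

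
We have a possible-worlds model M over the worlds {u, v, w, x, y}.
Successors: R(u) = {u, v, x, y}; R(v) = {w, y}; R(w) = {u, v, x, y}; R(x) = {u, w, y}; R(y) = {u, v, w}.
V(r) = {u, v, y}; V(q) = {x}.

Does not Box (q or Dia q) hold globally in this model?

Yes

Let φ = not Box (q or Dia q). Evaluate φ at each world:
  u (successors {u, v, x, y}): φ is true.
  v (successors {w, y}): φ is true.
  w (successors {u, v, x, y}): φ is true.
  x (successors {u, w, y}): φ is true.
  y (successors {u, v, w}): φ is true.
For instance, at u:
  At u: Box (q or Dia q) is false, so not Box (q or Dia q) is true.
    At u: Box (q or Dia q) requires q or Dia q at every successor {u, v, x, y}.
      q or Dia q fails at v, so Box (q or Dia q) is false at u.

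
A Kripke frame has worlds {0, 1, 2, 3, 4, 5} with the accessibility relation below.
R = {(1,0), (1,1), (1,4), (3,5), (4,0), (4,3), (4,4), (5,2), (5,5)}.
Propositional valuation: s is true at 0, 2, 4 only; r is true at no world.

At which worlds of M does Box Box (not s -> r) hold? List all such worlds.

Let φ = Box Box (not s -> r). Evaluate φ at each world:
  0 (successors ∅): φ is true.
  1 (successors {0, 1, 4}): φ is false.
  2 (successors ∅): φ is true.
  3 (successors {5}): φ is false.
  4 (successors {0, 3, 4}): φ is false.
  5 (successors {2, 5}): φ is false.
For instance, at 4:
  At 4: Box Box (not s -> r) requires Box (not s -> r) at every successor {0, 3, 4}.
    Box (not s -> r) fails at 3, so Box Box (not s -> r) is false at 4.
      At 3: Box (not s -> r) requires not s -> r at every successor {5}.
        not s -> r fails at 5, so Box (not s -> r) is false at 3.
Satisfying worlds: {0, 2}

0, 2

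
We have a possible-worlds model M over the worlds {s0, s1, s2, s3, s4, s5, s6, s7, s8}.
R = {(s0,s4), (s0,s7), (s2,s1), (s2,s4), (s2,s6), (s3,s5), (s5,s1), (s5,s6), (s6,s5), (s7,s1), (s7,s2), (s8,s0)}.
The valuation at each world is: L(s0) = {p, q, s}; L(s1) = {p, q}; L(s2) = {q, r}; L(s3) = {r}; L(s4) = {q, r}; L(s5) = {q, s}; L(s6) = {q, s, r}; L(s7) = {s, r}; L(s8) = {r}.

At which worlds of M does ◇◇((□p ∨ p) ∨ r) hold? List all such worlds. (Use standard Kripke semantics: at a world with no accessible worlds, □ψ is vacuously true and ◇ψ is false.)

Let φ = ◇◇((□p ∨ p) ∨ r). Evaluate φ at each world:
  s0 (successors {s4, s7}): φ is true.
  s1 (successors ∅): φ is false.
  s2 (successors {s1, s4, s6}): φ is false.
  s3 (successors {s5}): φ is true.
  s4 (successors ∅): φ is false.
  s5 (successors {s1, s6}): φ is false.
  s6 (successors {s5}): φ is true.
  s7 (successors {s1, s2}): φ is true.
  s8 (successors {s0}): φ is true.
For instance, at s7:
  At s7: ◇◇((□p ∨ p) ∨ r) requires ◇((□p ∨ p) ∨ r) at some successor in {s1, s2}.
    ◇((□p ∨ p) ∨ r) holds at s2, so ◇◇((□p ∨ p) ∨ r) is true at s7.
      At s2: ◇((□p ∨ p) ∨ r) requires (□p ∨ p) ∨ r at some successor in {s1, s4, s6}.
        (□p ∨ p) ∨ r holds at s1, so ◇((□p ∨ p) ∨ r) is true at s2.
Satisfying worlds: {s0, s3, s6, s7, s8}

s0, s3, s6, s7, s8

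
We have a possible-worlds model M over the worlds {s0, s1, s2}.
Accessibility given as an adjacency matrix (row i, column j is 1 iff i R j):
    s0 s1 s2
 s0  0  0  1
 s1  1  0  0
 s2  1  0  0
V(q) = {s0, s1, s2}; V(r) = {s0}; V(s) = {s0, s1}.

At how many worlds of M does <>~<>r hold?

2

Let φ = <>~<>r. Evaluate φ at each world:
  s0 (successors {s2}): φ is false.
  s1 (successors {s0}): φ is true.
  s2 (successors {s0}): φ is true.
For instance, at s2:
  At s2: <>~<>r requires ~<>r at some successor in {s0}.
    ~<>r holds at s0, so <>~<>r is true at s2.
      At s0: <>r is false, so ~<>r is true.
Satisfying worlds: {s1, s2}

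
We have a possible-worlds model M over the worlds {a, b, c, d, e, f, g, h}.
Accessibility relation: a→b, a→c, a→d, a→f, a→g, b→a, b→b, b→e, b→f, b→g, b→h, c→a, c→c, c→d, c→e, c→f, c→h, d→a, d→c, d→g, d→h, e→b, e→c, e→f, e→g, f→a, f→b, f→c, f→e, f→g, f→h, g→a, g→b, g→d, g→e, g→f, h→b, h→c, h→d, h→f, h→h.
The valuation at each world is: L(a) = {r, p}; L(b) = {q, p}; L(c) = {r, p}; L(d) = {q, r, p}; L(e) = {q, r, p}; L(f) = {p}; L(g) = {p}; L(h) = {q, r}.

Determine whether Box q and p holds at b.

At b: Box q is false, p is true, so Box q and p is false.
  At b: Box q requires q at every successor {a, b, e, f, g, h}.
    q fails at a, so Box q is false at b.

No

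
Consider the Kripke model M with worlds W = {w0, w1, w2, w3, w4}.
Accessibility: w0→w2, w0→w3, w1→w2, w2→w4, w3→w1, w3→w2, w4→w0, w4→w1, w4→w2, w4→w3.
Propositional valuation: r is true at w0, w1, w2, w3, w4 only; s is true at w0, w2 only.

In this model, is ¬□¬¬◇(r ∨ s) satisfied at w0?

No

At w0: □¬¬◇(r ∨ s) is true, so ¬□¬¬◇(r ∨ s) is false.
  At w0: □¬¬◇(r ∨ s) requires ¬¬◇(r ∨ s) at every successor {w2, w3}.
      At w2: ¬◇(r ∨ s) is false, so ¬¬◇(r ∨ s) is true.
      At w3: ¬◇(r ∨ s) is false, so ¬¬◇(r ∨ s) is true.
  So □¬¬◇(r ∨ s) is true at w0.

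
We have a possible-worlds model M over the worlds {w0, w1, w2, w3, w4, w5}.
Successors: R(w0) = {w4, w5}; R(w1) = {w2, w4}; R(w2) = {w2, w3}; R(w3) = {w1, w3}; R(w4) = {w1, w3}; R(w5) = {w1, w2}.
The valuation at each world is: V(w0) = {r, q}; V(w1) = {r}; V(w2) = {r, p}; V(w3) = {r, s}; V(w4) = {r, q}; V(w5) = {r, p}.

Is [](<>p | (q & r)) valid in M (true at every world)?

Recall that []ψ holds at a world iff ψ holds at every accessible world, and <>ψ holds iff ψ holds at some accessible world.
Let φ = [](<>p | (q & r)). Evaluate φ at each world:
  w0 (successors {w4, w5}): φ is true.
  w1 (successors {w2, w4}): φ is true.
  w2 (successors {w2, w3}): φ is false.
  w3 (successors {w1, w3}): φ is false.
  w4 (successors {w1, w3}): φ is false.
  w5 (successors {w1, w2}): φ is true.
Detail at w2 (counterexample):
  At w2: [](<>p | (q & r)) requires <>p | (q & r) at every successor {w2, w3}.
    <>p | (q & r) fails at w3, so [](<>p | (q & r)) is false at w2.
      At w3: <>p is false, q & r is false, so <>p | (q & r) is false.

No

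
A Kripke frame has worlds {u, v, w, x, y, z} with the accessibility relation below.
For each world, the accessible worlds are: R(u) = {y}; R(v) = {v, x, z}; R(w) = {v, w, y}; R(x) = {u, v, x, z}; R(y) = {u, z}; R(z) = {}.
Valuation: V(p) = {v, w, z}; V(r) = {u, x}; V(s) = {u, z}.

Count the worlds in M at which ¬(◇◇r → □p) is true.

Let φ = ¬(◇◇r → □p). Evaluate φ at each world:
  u (successors {y}): φ is true.
  v (successors {v, x, z}): φ is true.
  w (successors {v, w, y}): φ is true.
  x (successors {u, v, x, z}): φ is true.
  y (successors {u, z}): φ is false.
  z (successors ∅): φ is false.
For instance, at v:
  At v: ◇◇r → □p is false, so ¬(◇◇r → □p) is true.
    At v: ◇◇r is true, □p is false, so ◇◇r → □p is false.
      At v: ◇◇r requires ◇r at some successor in {v, x, z}.
        ◇r holds at v, so ◇◇r is true at v.
      At v: □p requires p at every successor {v, x, z}.
        p fails at x, so □p is false at v.
Satisfying worlds: {u, v, w, x}

4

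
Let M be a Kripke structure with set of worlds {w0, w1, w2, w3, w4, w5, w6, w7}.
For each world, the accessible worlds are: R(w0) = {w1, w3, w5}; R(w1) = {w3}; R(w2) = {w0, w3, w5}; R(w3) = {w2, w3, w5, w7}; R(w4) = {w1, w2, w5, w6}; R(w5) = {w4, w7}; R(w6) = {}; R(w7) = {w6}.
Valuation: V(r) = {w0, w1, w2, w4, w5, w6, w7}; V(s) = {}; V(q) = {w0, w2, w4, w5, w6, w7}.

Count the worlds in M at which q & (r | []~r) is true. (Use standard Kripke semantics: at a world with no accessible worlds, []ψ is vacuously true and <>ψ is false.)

6

Recall that []ψ holds at a world iff ψ holds at every accessible world, and <>ψ holds iff ψ holds at some accessible world.
Let φ = q & (r | []~r). Evaluate φ at each world:
  w0 (successors {w1, w3, w5}): φ is true.
  w1 (successors {w3}): φ is false.
  w2 (successors {w0, w3, w5}): φ is true.
  w3 (successors {w2, w3, w5, w7}): φ is false.
  w4 (successors {w1, w2, w5, w6}): φ is true.
  w5 (successors {w4, w7}): φ is true.
  w6 (successors ∅): φ is true.
  w7 (successors {w6}): φ is true.
For instance, at w0:
  At w0: q is true, r | []~r is true, so q & (r | []~r) is true.
    At w0: r is true, []~r is false, so r | []~r is true.
      At w0: []~r requires ~r at every successor {w1, w3, w5}.
        ~r fails at w1, so []~r is false at w0.
Satisfying worlds: {w0, w2, w4, w5, w6, w7}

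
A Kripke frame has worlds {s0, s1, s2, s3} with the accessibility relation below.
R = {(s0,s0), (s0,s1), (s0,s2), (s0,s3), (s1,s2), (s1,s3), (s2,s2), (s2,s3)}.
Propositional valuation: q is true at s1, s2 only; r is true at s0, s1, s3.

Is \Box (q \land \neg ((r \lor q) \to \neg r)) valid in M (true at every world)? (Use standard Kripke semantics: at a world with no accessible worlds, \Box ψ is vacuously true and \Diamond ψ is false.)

No

Recall that \Box ψ holds at a world iff ψ holds at every accessible world, and \Diamond ψ holds iff ψ holds at some accessible world.
Let φ = \Box (q \land \neg ((r \lor q) \to \neg r)). Evaluate φ at each world:
  s0 (successors {s0, s1, s2, s3}): φ is false.
  s1 (successors {s2, s3}): φ is false.
  s2 (successors {s2, s3}): φ is false.
  s3 (successors ∅): φ is true.
Detail at s0 (counterexample):
  At s0: \Box (q \land \neg ((r \lor q) \to \neg r)) requires q \land \neg ((r \lor q) \to \neg r) at every successor {s0, s1, s2, s3}.
    q \land \neg ((r \lor q) \to \neg r) fails at s0, so \Box (q \land \neg ((r \lor q) \to \neg r)) is false at s0.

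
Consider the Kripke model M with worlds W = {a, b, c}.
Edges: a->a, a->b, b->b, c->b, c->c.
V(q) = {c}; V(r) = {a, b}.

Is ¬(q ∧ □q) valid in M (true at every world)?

Recall that □ψ holds at a world iff ψ holds at every accessible world, and ◇ψ holds iff ψ holds at some accessible world.
Let φ = ¬(q ∧ □q). Evaluate φ at each world:
  a (successors {a, b}): φ is true.
  b (successors {b}): φ is true.
  c (successors {b, c}): φ is true.
For instance, at a:
  At a: q ∧ □q is false, so ¬(q ∧ □q) is true.
    At a: q is false, □q is false, so q ∧ □q is false.
      At a: □q requires q at every successor {a, b}.
        q fails at a, so □q is false at a.

Yes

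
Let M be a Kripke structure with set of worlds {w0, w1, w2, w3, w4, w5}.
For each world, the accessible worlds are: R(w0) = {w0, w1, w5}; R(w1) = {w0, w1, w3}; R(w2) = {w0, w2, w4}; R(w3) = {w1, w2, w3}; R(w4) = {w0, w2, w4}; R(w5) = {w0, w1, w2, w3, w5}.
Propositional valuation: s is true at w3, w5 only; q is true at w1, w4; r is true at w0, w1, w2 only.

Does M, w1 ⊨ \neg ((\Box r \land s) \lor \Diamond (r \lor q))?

Recall that \Box ψ holds at a world iff ψ holds at every accessible world, and \Diamond ψ holds iff ψ holds at some accessible world.
At w1: (\Box r \land s) \lor \Diamond (r \lor q) is true, so \neg ((\Box r \land s) \lor \Diamond (r \lor q)) is false.
  At w1: \Box r \land s is false, \Diamond (r \lor q) is true, so (\Box r \land s) \lor \Diamond (r \lor q) is true.
    At w1: \Box r is false, s is false, so \Box r \land s is false.
      At w1: \Box r requires r at every successor {w0, w1, w3}.
        r fails at w3, so \Box r is false at w1.
    At w1: \Diamond (r \lor q) requires r \lor q at some successor in {w0, w1, w3}.
      r \lor q holds at w0, so \Diamond (r \lor q) is true at w1.

No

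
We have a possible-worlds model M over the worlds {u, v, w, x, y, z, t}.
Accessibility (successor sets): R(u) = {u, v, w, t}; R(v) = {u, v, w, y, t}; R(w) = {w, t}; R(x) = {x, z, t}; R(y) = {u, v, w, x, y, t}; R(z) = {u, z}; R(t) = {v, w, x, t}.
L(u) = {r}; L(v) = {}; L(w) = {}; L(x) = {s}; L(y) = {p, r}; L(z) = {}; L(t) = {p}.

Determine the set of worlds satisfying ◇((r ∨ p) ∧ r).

Recall that ◇ψ holds at a world iff ψ holds at some accessible world.
Let φ = ◇((r ∨ p) ∧ r). Evaluate φ at each world:
  u (successors {u, v, w, t}): φ is true.
  v (successors {u, v, w, y, t}): φ is true.
  w (successors {w, t}): φ is false.
  x (successors {x, z, t}): φ is false.
  y (successors {u, v, w, x, y, t}): φ is true.
  z (successors {u, z}): φ is true.
  t (successors {v, w, x, t}): φ is false.
For instance, at v:
  At v: ◇((r ∨ p) ∧ r) requires (r ∨ p) ∧ r at some successor in {u, v, w, y, t}.
    (r ∨ p) ∧ r holds at u, so ◇((r ∨ p) ∧ r) is true at v.
Satisfying worlds: {u, v, y, z}

u, v, y, z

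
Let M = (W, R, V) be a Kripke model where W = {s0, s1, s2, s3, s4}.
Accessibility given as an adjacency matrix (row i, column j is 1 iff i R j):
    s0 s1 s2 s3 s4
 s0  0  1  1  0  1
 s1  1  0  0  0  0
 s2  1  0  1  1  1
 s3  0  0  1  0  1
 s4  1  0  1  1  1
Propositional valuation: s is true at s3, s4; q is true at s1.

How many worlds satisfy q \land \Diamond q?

Let φ = q \land \Diamond q. Evaluate φ at each world:
  s0 (successors {s1, s2, s4}): φ is false.
  s1 (successors {s0}): φ is false.
  s2 (successors {s0, s2, s3, s4}): φ is false.
  s3 (successors {s2, s4}): φ is false.
  s4 (successors {s0, s2, s3, s4}): φ is false.
For instance, at s4:
  At s4: q is false, \Diamond q is false, so q \land \Diamond q is false.
    At s4: \Diamond q requires q at some successor in {s0, s2, s3, s4}.
      At s0: q is false.
      At s2: q is false.
      At s3: q is false.
      At s4: q is false.
    So \Diamond q is false at s4.
Satisfying worlds: none.

0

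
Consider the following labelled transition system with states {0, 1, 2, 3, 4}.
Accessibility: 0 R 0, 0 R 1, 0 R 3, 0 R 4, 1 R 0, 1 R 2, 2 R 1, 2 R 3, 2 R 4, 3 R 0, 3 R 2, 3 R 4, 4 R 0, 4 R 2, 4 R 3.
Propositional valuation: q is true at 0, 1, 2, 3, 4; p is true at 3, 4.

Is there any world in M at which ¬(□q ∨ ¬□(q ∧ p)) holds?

No

Recall that □ψ holds at a world iff ψ holds at every accessible world, and ◇ψ holds iff ψ holds at some accessible world.
Let φ = ¬(□q ∨ ¬□(q ∧ p)). Evaluate φ at each world:
  0 (successors {0, 1, 3, 4}): φ is false.
  1 (successors {0, 2}): φ is false.
  2 (successors {1, 3, 4}): φ is false.
  3 (successors {0, 2, 4}): φ is false.
  4 (successors {0, 2, 3}): φ is false.
For instance, at 4:
  At 4: □q ∨ ¬□(q ∧ p) is true, so ¬(□q ∨ ¬□(q ∧ p)) is false.
    At 4: □q is true, ¬□(q ∧ p) is true, so □q ∨ ¬□(q ∧ p) is true.
      At 4: □q requires q at every successor {0, 2, 3}.
        At 0: q is true.
        At 2: q is true.
        At 3: q is true.
      So □q is true at 4.
      At 4: □(q ∧ p) is false, so ¬□(q ∧ p) is true.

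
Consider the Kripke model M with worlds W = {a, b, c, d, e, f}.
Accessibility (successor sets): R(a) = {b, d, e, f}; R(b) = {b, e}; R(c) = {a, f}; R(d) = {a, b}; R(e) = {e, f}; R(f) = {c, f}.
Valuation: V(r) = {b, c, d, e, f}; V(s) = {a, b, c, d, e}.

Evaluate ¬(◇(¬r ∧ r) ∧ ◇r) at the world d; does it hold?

Yes

At d: ◇(¬r ∧ r) ∧ ◇r is false, so ¬(◇(¬r ∧ r) ∧ ◇r) is true.
  At d: ◇(¬r ∧ r) is false, ◇r is true, so ◇(¬r ∧ r) ∧ ◇r is false.
    At d: ◇(¬r ∧ r) requires ¬r ∧ r at some successor in {a, b}.
      At a: ¬r ∧ r is false.
      At b: ¬r ∧ r is false.
    So ◇(¬r ∧ r) is false at d.
    At d: ◇r requires r at some successor in {a, b}.
      r holds at b, so ◇r is true at d.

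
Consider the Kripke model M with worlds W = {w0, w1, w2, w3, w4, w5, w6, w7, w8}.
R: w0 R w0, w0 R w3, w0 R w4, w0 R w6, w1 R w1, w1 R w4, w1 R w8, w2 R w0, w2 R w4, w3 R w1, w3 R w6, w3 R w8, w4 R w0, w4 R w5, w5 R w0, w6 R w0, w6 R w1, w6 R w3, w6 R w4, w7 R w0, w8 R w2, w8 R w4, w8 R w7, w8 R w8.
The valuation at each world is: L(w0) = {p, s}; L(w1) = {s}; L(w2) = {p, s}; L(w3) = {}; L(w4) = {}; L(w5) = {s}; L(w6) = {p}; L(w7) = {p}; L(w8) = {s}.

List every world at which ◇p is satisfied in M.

w0, w2, w3, w4, w5, w6, w7, w8

Recall that ◇ψ holds at a world iff ψ holds at some accessible world.
Let φ = ◇p. Evaluate φ at each world:
  w0 (successors {w0, w3, w4, w6}): φ is true.
  w1 (successors {w1, w4, w8}): φ is false.
  w2 (successors {w0, w4}): φ is true.
  w3 (successors {w1, w6, w8}): φ is true.
  w4 (successors {w0, w5}): φ is true.
  w5 (successors {w0}): φ is true.
  w6 (successors {w0, w1, w3, w4}): φ is true.
  w7 (successors {w0}): φ is true.
  w8 (successors {w2, w4, w7, w8}): φ is true.
For instance, at w1:
  At w1: ◇p requires p at some successor in {w1, w4, w8}.
    At w1: p is false.
    At w4: p is false.
    At w8: p is false.
  So ◇p is false at w1.
Satisfying worlds: {w0, w2, w3, w4, w5, w6, w7, w8}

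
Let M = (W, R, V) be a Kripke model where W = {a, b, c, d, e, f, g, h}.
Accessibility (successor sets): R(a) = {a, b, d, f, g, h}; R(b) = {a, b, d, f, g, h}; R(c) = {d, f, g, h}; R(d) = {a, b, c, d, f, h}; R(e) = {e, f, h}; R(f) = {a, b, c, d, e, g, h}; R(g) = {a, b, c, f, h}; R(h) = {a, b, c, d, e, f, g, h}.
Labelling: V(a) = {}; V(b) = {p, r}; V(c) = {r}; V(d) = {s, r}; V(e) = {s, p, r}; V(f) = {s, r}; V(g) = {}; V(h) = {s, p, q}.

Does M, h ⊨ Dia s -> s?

Yes

At h: Dia s is true, s is true, so Dia s -> s is true.
  At h: Dia s requires s at some successor in {a, b, c, d, e, f, g, h}.
    s holds at d, so Dia s is true at h.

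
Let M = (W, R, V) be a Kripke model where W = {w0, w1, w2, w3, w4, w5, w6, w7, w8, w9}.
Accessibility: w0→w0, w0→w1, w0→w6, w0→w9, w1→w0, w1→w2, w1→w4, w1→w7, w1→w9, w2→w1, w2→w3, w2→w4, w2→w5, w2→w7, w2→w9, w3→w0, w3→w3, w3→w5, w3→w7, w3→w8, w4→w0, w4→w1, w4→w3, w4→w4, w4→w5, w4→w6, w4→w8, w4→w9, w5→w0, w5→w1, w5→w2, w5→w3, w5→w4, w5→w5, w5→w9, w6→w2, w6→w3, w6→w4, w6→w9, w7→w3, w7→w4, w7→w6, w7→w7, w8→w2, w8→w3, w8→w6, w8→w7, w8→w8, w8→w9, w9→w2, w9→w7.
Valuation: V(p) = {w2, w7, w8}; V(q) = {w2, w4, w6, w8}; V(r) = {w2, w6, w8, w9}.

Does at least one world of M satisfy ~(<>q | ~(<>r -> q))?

No

Recall that <>ψ holds at a world iff ψ holds at some accessible world.
Let φ = ~(<>q | ~(<>r -> q)). Evaluate φ at each world:
  w0 (successors {w0, w1, w6, w9}): φ is false.
  w1 (successors {w0, w2, w4, w7, w9}): φ is false.
  w2 (successors {w1, w3, w4, w5, w7, w9}): φ is false.
  w3 (successors {w0, w3, w5, w7, w8}): φ is false.
  w4 (successors {w0, w1, w3, w4, w5, w6, w8, w9}): φ is false.
  w5 (successors {w0, w1, w2, w3, w4, w5, w9}): φ is false.
  w6 (successors {w2, w3, w4, w9}): φ is false.
  w7 (successors {w3, w4, w6, w7}): φ is false.
  w8 (successors {w2, w3, w6, w7, w8, w9}): φ is false.
  w9 (successors {w2, w7}): φ is false.
For instance, at w8:
  At w8: <>q | ~(<>r -> q) is true, so ~(<>q | ~(<>r -> q)) is false.
    At w8: <>q is true, ~(<>r -> q) is false, so <>q | ~(<>r -> q) is true.
      At w8: <>q requires q at some successor in {w2, w3, w6, w7, w8, w9}.
        q holds at w2, so <>q is true at w8.
      At w8: <>r -> q is true, so ~(<>r -> q) is false.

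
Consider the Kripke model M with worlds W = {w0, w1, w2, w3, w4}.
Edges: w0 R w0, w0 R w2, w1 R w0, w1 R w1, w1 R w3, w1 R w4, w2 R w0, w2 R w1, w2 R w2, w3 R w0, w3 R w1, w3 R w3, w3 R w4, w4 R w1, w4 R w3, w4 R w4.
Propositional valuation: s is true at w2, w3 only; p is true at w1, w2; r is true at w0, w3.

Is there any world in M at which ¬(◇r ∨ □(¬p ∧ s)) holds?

Let φ = ¬(◇r ∨ □(¬p ∧ s)). Evaluate φ at each world:
  w0 (successors {w0, w2}): φ is false.
  w1 (successors {w0, w1, w3, w4}): φ is false.
  w2 (successors {w0, w1, w2}): φ is false.
  w3 (successors {w0, w1, w3, w4}): φ is false.
  w4 (successors {w1, w3, w4}): φ is false.
For instance, at w4:
  At w4: ◇r ∨ □(¬p ∧ s) is true, so ¬(◇r ∨ □(¬p ∧ s)) is false.
    At w4: ◇r is true, □(¬p ∧ s) is false, so ◇r ∨ □(¬p ∧ s) is true.
      At w4: ◇r requires r at some successor in {w1, w3, w4}.
        r holds at w3, so ◇r is true at w4.
      At w4: □(¬p ∧ s) requires ¬p ∧ s at every successor {w1, w3, w4}.
        ¬p ∧ s fails at w1, so □(¬p ∧ s) is false at w4.

No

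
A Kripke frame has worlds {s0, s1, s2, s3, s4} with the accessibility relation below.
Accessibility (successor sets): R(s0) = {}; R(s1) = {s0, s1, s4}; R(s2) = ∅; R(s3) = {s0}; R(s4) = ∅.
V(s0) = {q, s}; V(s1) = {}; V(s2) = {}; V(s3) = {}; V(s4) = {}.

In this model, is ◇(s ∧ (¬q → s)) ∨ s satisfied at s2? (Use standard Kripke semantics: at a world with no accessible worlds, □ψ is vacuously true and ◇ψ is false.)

At s2: ◇(s ∧ (¬q → s)) is false, s is false, so ◇(s ∧ (¬q → s)) ∨ s is false.
  At s2: no accessible worlds, so ◇(s ∧ (¬q → s)) is false.

No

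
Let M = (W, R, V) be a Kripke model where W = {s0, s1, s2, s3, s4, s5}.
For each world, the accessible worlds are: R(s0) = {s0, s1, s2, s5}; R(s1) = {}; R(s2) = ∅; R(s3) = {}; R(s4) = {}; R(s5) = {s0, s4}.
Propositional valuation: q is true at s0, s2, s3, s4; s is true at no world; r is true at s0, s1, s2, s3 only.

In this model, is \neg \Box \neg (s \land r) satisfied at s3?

At s3: \Box \neg (s \land r) is true, so \neg \Box \neg (s \land r) is false.
  At s3: no accessible worlds, so \Box \neg (s \land r) holds vacuously.

No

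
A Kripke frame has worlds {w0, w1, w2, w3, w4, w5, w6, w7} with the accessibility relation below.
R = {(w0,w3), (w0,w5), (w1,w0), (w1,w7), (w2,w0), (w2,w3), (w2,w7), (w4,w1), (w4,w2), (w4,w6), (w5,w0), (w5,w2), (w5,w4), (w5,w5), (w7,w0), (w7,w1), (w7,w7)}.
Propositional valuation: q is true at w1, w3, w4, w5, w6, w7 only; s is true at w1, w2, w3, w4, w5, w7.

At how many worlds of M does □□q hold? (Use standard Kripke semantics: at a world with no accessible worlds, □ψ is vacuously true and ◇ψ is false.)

2

Let φ = □□q. Evaluate φ at each world:
  w0 (successors {w3, w5}): φ is false.
  w1 (successors {w0, w7}): φ is false.
  w2 (successors {w0, w3, w7}): φ is false.
  w3 (successors ∅): φ is true.
  w4 (successors {w1, w2, w6}): φ is false.
  w5 (successors {w0, w2, w4, w5}): φ is false.
  w6 (successors ∅): φ is true.
  w7 (successors {w0, w1, w7}): φ is false.
For instance, at w4:
  At w4: □□q requires □q at every successor {w1, w2, w6}.
    □q fails at w1, so □□q is false at w4.
      At w1: □q requires q at every successor {w0, w7}.
        q fails at w0, so □q is false at w1.
Satisfying worlds: {w3, w6}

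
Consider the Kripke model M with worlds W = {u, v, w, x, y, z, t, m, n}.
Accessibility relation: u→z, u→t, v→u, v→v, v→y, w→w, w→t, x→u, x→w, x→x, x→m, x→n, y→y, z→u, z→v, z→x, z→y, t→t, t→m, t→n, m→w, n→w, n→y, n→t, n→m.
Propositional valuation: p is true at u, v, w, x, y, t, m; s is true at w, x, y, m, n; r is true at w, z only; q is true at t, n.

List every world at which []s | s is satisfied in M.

Let φ = []s | s. Evaluate φ at each world:
  u (successors {z, t}): φ is false.
  v (successors {u, v, y}): φ is false.
  w (successors {w, t}): φ is true.
  x (successors {u, w, x, m, n}): φ is true.
  y (successors {y}): φ is true.
  z (successors {u, v, x, y}): φ is false.
  t (successors {t, m, n}): φ is false.
  m (successors {w}): φ is true.
  n (successors {w, y, t, m}): φ is true.
For instance, at v:
  At v: []s is false, s is false, so []s | s is false.
    At v: []s requires s at every successor {u, v, y}.
      s fails at u, so []s is false at v.
Satisfying worlds: {w, x, y, m, n}

w, x, y, m, n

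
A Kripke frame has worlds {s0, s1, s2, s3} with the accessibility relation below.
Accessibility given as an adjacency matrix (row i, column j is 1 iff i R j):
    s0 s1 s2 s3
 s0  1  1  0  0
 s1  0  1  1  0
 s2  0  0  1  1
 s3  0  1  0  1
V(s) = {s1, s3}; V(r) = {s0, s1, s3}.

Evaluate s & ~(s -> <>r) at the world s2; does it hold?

No

Recall that <>ψ holds at a world iff ψ holds at some accessible world.
At s2: s is false, ~(s -> <>r) is false, so s & ~(s -> <>r) is false.
  At s2: s -> <>r is true, so ~(s -> <>r) is false.
    At s2: s is false, <>r is true, so s -> <>r is true.
      At s2: <>r requires r at some successor in {s2, s3}.
        r holds at s3, so <>r is true at s2.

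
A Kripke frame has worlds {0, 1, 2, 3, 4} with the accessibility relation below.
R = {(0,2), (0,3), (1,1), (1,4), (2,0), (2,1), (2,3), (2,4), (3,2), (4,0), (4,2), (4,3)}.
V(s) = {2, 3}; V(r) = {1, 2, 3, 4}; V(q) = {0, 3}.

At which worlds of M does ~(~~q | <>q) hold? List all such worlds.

1

Let φ = ~(~~q | <>q). Evaluate φ at each world:
  0 (successors {2, 3}): φ is false.
  1 (successors {1, 4}): φ is true.
  2 (successors {0, 1, 3, 4}): φ is false.
  3 (successors {2}): φ is false.
  4 (successors {0, 2, 3}): φ is false.
For instance, at 0:
  At 0: ~~q | <>q is true, so ~(~~q | <>q) is false.
    At 0: ~~q is true, <>q is true, so ~~q | <>q is true.
      At 0: <>q requires q at some successor in {2, 3}.
        q holds at 3, so <>q is true at 0.
Satisfying worlds: {1}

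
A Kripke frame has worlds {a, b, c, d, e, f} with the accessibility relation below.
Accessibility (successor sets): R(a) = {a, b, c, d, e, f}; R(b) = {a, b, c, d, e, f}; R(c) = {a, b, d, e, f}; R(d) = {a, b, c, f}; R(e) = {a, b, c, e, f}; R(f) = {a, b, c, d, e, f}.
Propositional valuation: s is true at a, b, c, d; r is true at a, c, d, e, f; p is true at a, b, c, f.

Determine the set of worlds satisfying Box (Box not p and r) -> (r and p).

a, b, c, d, e, f

Let φ = Box (Box not p and r) -> (r and p). Evaluate φ at each world:
  a (successors {a, b, c, d, e, f}): φ is true.
  b (successors {a, b, c, d, e, f}): φ is true.
  c (successors {a, b, d, e, f}): φ is true.
  d (successors {a, b, c, f}): φ is true.
  e (successors {a, b, c, e, f}): φ is true.
  f (successors {a, b, c, d, e, f}): φ is true.
For instance, at a:
  At a: Box (Box not p and r) is false, r and p is true, so Box (Box not p and r) -> (r and p) is true.
    At a: Box (Box not p and r) requires Box not p and r at every successor {a, b, c, d, e, f}.
      Box not p and r fails at a, so Box (Box not p and r) is false at a.
Satisfying worlds: {a, b, c, d, e, f}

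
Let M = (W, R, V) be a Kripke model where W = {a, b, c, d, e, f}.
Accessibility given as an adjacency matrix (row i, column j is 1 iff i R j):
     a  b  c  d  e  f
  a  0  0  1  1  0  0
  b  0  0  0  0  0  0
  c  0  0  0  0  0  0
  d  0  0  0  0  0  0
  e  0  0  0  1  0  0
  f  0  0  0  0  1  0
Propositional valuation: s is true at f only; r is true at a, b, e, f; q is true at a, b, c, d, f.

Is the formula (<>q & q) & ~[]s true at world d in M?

At d: <>q & q is false, ~[]s is false, so (<>q & q) & ~[]s is false.
  At d: <>q is false, q is true, so <>q & q is false.
    At d: no accessible worlds, so <>q is false.
  At d: []s is true, so ~[]s is false.
    At d: no accessible worlds, so []s holds vacuously.

No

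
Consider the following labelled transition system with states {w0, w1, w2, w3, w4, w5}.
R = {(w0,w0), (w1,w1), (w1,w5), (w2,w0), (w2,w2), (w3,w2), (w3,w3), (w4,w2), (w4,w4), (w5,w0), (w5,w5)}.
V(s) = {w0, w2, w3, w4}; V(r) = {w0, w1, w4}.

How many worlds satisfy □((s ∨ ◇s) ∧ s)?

Let φ = □((s ∨ ◇s) ∧ s). Evaluate φ at each world:
  w0 (successors {w0}): φ is true.
  w1 (successors {w1, w5}): φ is false.
  w2 (successors {w0, w2}): φ is true.
  w3 (successors {w2, w3}): φ is true.
  w4 (successors {w2, w4}): φ is true.
  w5 (successors {w0, w5}): φ is false.
For instance, at w3:
  At w3: □((s ∨ ◇s) ∧ s) requires (s ∨ ◇s) ∧ s at every successor {w2, w3}.
      At w2: s ∨ ◇s is true, s is true, so (s ∨ ◇s) ∧ s is true.
      At w3: s ∨ ◇s is true, s is true, so (s ∨ ◇s) ∧ s is true.
  So □((s ∨ ◇s) ∧ s) is true at w3.
Satisfying worlds: {w0, w2, w3, w4}

4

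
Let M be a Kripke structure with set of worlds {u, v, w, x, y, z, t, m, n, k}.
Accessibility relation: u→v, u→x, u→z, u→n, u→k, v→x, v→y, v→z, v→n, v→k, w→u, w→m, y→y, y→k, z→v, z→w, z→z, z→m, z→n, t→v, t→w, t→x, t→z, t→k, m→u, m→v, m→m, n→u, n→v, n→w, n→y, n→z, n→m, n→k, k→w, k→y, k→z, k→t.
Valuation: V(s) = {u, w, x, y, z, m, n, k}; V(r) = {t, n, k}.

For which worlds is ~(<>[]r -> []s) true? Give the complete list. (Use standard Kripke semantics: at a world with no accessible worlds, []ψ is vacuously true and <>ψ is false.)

Let φ = ~(<>[]r -> []s). Evaluate φ at each world:
  u (successors {v, x, z, n, k}): φ is true.
  v (successors {x, y, z, n, k}): φ is false.
  w (successors {u, m}): φ is false.
  x (successors ∅): φ is false.
  y (successors {y, k}): φ is false.
  z (successors {v, w, z, m, n}): φ is false.
  t (successors {v, w, x, z, k}): φ is true.
  m (successors {u, v, m}): φ is false.
  n (successors {u, v, w, y, z, m, k}): φ is false.
  k (successors {w, y, z, t}): φ is false.
For instance, at m:
  At m: <>[]r -> []s is true, so ~(<>[]r -> []s) is false.
    At m: <>[]r is false, []s is false, so <>[]r -> []s is true.
      At m: <>[]r requires []r at some successor in {u, v, m}.
        At u: []r is false.
        At v: []r is false.
        At m: []r is false.
      So <>[]r is false at m.
      At m: []s requires s at every successor {u, v, m}.
        s fails at v, so []s is false at m.
Satisfying worlds: {u, t}

u, t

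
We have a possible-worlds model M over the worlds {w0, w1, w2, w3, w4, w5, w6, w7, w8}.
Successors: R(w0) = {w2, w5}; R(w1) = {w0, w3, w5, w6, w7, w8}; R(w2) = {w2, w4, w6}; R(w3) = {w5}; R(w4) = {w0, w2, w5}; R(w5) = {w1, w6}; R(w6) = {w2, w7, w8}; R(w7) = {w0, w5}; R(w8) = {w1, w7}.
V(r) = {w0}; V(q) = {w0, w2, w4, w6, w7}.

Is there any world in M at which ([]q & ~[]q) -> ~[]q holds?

Let φ = ([]q & ~[]q) -> ~[]q. Evaluate φ at each world:
  w0 (successors {w2, w5}): φ is true.
  w1 (successors {w0, w3, w5, w6, w7, w8}): φ is true.
  w2 (successors {w2, w4, w6}): φ is true.
  w3 (successors {w5}): φ is true.
  w4 (successors {w0, w2, w5}): φ is true.
  w5 (successors {w1, w6}): φ is true.
  w6 (successors {w2, w7, w8}): φ is true.
  w7 (successors {w0, w5}): φ is true.
  w8 (successors {w1, w7}): φ is true.
Detail at w0 (witness):
  At w0: []q & ~[]q is false, ~[]q is true, so ([]q & ~[]q) -> ~[]q is true.
    At w0: []q is false, ~[]q is true, so []q & ~[]q is false.
      At w0: []q requires q at every successor {w2, w5}.
        q fails at w5, so []q is false at w0.
      At w0: []q is false, so ~[]q is true.
    At w0: []q is false, so ~[]q is true.
      At w0: []q requires q at every successor {w2, w5}.
        q fails at w5, so []q is false at w0.

Yes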